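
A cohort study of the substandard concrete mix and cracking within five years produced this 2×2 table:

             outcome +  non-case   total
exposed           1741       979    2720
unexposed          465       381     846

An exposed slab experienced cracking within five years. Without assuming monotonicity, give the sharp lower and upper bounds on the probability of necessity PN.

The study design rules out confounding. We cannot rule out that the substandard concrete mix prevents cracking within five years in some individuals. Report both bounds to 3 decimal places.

p₁ = P(outcome | exposed) = 1741/2720 = 0.64007
p₀ = P(outcome | unexposed) = 465/846 = 0.54965
Under exogeneity alone the bounds on PN are max{0,(p₁−p₀)/p₁} ≤ PN ≤ min{1,(1−p₀)/p₁}.
  lower = (p₁ − p₀)/p₁ = 0.090428 / 0.64007 ≈ 0.1413
  upper = min{1, (1 − p₀)/p₁} = 0.45035 / 0.64007 ≈ 0.7036

0.141 ≤ PN ≤ 0.704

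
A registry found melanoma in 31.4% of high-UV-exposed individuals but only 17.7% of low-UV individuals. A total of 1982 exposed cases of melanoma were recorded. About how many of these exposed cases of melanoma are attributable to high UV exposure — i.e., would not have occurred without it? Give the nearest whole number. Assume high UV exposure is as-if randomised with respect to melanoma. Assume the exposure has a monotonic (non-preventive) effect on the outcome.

about 865 cases

p₁ = 0.314, p₀ = 0.177.
PN = (p₁ − p₀)/p₁ = (0.314 − 0.177) / 0.314 ≈ 0.43631.
Attributable cases ≈ PN × (exposed cases) = 0.43631 × 1982 ≈ 864.76.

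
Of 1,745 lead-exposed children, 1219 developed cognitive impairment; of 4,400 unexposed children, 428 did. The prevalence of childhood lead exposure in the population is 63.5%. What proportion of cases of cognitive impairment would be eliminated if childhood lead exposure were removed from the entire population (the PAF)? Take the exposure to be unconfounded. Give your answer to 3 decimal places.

PAF ≈ 0.797

p₁ = P(outcome | exposed) = 1219/1745 = 0.69857
p₀ = P(outcome | unexposed) = 428/4400 = 0.097273
Overall risk P(Y=1) = π·p₁ + (1−π)·p₀ = 0.635×0.69857 + 0.365×0.097273 = 0.47909.
Under exogeneity, PAF = [P(Y=1) − p₀] / P(Y=1).
PAF = (0.47909 − 0.097273) / 0.47909 ≈ 0.7970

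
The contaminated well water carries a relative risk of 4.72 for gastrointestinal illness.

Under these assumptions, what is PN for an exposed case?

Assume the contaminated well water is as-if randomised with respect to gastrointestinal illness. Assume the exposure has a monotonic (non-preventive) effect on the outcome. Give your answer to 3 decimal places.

PN ≈ 0.788

Under exogeneity and monotonicity, PN = (RR − 1) / RR = 1 − 1/RR.
PN = (4.72 − 1) / 4.72 = 3.72 / 4.72 ≈ 0.7881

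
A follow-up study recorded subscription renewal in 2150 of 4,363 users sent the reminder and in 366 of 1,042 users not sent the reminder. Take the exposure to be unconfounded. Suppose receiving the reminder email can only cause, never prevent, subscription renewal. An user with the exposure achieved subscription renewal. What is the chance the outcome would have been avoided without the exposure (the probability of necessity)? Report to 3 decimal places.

p₁ = P(outcome | exposed) = 2150/4363 = 0.49278
p₀ = P(outcome | unexposed) = 366/1042 = 0.35125
Under exogeneity and monotonicity, PN = (p₁ − p₀) / p₁.
PN = (0.49278 − 0.35125) / 0.49278 = 0.14153 / 0.49278 ≈ 0.2872

PN ≈ 0.287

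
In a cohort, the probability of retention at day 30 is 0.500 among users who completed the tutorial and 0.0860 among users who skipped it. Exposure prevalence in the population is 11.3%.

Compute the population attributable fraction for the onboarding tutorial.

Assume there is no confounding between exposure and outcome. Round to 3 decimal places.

Let p₁ = 0.5, p₀ = 0.086.
Overall risk P(Y=1) = π·p₁ + (1−π)·p₀ = 0.113×0.5 + 0.887×0.086 = 0.13278.
Under exogeneity, PAF = [P(Y=1) − p₀] / P(Y=1).
PAF = (0.13278 − 0.086) / 0.13278 ≈ 0.3523

PAF ≈ 0.352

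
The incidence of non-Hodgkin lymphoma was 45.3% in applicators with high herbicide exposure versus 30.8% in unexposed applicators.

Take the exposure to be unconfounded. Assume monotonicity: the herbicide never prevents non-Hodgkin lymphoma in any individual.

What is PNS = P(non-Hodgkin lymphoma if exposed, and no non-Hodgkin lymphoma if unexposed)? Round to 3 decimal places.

p₁ = 0.453, p₀ = 0.308.
Under exogeneity and monotonicity, PNS = p₁ − p₀.
PNS = 0.453 − 0.308 = 0.145

PNS ≈ 0.145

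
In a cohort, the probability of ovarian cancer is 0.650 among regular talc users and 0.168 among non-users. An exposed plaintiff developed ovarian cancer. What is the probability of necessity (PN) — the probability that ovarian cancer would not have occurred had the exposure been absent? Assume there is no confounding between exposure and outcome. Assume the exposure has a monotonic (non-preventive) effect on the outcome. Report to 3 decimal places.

PN ≈ 0.742

Let p₁ = 0.65, p₀ = 0.168.
Under exogeneity and monotonicity, PN = (p₁ − p₀) / p₁.
PN = (0.65 − 0.168) / 0.65 = 0.482 / 0.65 ≈ 0.7415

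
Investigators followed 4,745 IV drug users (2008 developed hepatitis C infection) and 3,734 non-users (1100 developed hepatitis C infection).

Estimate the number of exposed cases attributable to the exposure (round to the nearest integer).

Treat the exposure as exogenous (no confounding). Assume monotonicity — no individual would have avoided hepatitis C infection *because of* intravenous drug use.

about 610 cases

p₁ = P(outcome | exposed) = 2008/4745 = 0.42318
p₀ = P(outcome | unexposed) = 1100/3734 = 0.29459
PN = (p₁ − p₀)/p₁ = (0.42318 − 0.29459) / 0.42318 ≈ 0.30387.
Attributable cases ≈ PN × (exposed cases) = 0.30387 × 2008 ≈ 610.17.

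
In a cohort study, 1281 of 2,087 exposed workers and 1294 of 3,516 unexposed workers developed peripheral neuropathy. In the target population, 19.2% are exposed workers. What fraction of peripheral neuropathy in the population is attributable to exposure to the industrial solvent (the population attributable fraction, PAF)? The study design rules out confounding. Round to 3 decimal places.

PAF ≈ 0.114

p₁ = P(outcome | exposed) = 1281/2087 = 0.6138
p₀ = P(outcome | unexposed) = 1294/3516 = 0.36803
Overall risk P(Y=1) = π·p₁ + (1−π)·p₀ = 0.192×0.6138 + 0.808×0.36803 = 0.41522.
Under exogeneity, PAF = [P(Y=1) − p₀] / P(Y=1).
PAF = (0.41522 − 0.36803) / 0.41522 ≈ 0.1136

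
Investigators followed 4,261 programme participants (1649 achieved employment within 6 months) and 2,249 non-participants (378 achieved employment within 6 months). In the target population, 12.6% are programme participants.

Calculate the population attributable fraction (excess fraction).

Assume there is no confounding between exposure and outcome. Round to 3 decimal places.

p₁ = P(outcome | exposed) = 1649/4261 = 0.387
p₀ = P(outcome | unexposed) = 378/2249 = 0.16807
Overall risk P(Y=1) = π·p₁ + (1−π)·p₀ = 0.126×0.387 + 0.874×0.16807 = 0.19566.
Under exogeneity, PAF = [P(Y=1) − p₀] / P(Y=1).
PAF = (0.19566 − 0.16807) / 0.19566 ≈ 0.1410

PAF ≈ 0.141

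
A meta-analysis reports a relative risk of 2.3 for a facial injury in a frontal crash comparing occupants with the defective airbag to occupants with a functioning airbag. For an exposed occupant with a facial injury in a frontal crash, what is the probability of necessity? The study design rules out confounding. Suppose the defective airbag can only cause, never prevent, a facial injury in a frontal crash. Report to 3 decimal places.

Under exogeneity and monotonicity, PN = (RR − 1) / RR = 1 − 1/RR.
PN = (2.3 − 1) / 2.3 = 1.3 / 2.3 ≈ 0.5652

PN ≈ 0.565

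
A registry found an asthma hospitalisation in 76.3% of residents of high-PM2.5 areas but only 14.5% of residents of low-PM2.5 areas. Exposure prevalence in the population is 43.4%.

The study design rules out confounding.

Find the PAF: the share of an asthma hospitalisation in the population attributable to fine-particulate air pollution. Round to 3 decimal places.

PAF ≈ 0.649

p₁ = 0.763, p₀ = 0.145.
Overall risk P(Y=1) = π·p₁ + (1−π)·p₀ = 0.434×0.763 + 0.566×0.145 = 0.41321.
Under exogeneity, PAF = [P(Y=1) − p₀] / P(Y=1).
PAF = (0.41321 − 0.145) / 0.41321 ≈ 0.6491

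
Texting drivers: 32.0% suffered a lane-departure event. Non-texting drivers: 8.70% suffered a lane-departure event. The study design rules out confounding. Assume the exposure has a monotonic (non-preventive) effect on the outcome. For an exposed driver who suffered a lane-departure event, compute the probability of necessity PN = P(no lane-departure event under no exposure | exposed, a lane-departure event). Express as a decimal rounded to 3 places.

p₁ = 0.32, p₀ = 0.087.
Under exogeneity and monotonicity, PN = (p₁ − p₀) / p₁.
PN = (0.32 − 0.087) / 0.32 = 0.233 / 0.32 ≈ 0.7281

PN ≈ 0.728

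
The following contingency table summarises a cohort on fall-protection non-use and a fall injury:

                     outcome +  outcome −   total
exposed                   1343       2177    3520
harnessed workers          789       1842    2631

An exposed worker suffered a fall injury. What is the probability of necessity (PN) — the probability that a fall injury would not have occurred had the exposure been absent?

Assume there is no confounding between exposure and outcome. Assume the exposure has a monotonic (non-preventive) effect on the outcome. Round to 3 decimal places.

p₁ = P(outcome | exposed) = 1343/3520 = 0.38153
p₀ = P(outcome | unexposed) = 789/2631 = 0.29989
Under exogeneity and monotonicity, PN = (p₁ − p₀)/p₁.
PN = (0.38153 − 0.29989) / 0.38153 ≈ 0.2140

PN ≈ 0.214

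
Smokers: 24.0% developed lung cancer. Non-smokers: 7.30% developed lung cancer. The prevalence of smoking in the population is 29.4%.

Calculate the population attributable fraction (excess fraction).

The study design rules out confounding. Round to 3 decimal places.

PAF ≈ 0.402

p₁ = 0.24, p₀ = 0.073.
Overall risk P(Y=1) = π·p₁ + (1−π)·p₀ = 0.294×0.24 + 0.706×0.073 = 0.1221.
Under exogeneity, PAF = [P(Y=1) − p₀] / P(Y=1).
PAF = (0.1221 − 0.073) / 0.1221 ≈ 0.4021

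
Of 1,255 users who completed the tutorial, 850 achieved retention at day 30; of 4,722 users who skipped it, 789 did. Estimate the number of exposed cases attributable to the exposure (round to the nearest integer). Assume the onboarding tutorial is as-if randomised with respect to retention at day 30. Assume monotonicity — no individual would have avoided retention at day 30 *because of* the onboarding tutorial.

p₁ = P(outcome | exposed) = 850/1255 = 0.67729
p₀ = P(outcome | unexposed) = 789/4722 = 0.16709
PN = (p₁ − p₀)/p₁ = (0.67729 − 0.16709) / 0.67729 ≈ 0.75330.
Attributable cases ≈ PN × (exposed cases) = 0.75330 × 850 ≈ 640.30.

about 640 cases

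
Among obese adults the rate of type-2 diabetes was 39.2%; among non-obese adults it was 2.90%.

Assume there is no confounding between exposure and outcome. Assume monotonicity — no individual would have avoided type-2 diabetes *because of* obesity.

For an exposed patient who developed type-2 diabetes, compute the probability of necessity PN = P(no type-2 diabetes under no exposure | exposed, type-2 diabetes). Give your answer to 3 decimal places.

PN ≈ 0.926

p₁ = 0.392, p₀ = 0.029.
Under exogeneity and monotonicity, PN = (p₁ − p₀) / p₁.
PN = (0.392 − 0.029) / 0.392 = 0.363 / 0.392 ≈ 0.9260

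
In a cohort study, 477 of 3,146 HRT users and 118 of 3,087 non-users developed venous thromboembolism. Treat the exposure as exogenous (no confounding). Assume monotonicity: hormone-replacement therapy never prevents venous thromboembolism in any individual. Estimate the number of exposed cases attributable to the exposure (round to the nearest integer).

p₁ = P(outcome | exposed) = 477/3146 = 0.15162
p₀ = P(outcome | unexposed) = 118/3087 = 0.038225
PN = (p₁ − p₀)/p₁ = (0.15162 − 0.038225) / 0.15162 ≈ 0.74789.
Attributable cases ≈ PN × (exposed cases) = 0.74789 × 477 ≈ 356.74.

about 357 cases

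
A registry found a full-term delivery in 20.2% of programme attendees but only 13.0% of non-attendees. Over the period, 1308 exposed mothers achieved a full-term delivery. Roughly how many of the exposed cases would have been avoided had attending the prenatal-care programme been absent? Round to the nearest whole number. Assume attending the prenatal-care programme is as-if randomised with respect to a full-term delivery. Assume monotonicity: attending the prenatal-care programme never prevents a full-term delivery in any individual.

about 466 cases

p₁ = 0.202, p₀ = 0.13.
PN = (p₁ − p₀)/p₁ = (0.202 − 0.13) / 0.202 ≈ 0.35644.
Attributable cases ≈ PN × (exposed cases) = 0.35644 × 1308 ≈ 466.22.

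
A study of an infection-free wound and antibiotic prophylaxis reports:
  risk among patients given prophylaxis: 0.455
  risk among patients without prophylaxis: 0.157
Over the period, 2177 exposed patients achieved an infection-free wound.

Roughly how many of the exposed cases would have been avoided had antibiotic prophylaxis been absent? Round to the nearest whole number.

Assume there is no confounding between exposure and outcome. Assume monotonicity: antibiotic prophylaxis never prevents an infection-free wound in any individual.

about 1426 cases

Let p₁ = 0.455, p₀ = 0.157.
PN = (p₁ − p₀)/p₁ = (0.455 − 0.157) / 0.455 ≈ 0.65495.
Attributable cases ≈ PN × (exposed cases) = 0.65495 × 2177 ≈ 1425.82.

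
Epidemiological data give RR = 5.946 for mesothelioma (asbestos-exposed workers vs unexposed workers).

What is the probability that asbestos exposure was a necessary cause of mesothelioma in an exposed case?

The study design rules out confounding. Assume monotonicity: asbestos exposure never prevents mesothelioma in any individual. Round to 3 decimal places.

Under exogeneity and monotonicity, PN = (RR − 1) / RR = 1 − 1/RR.
PN = (5.946 − 1) / 5.946 = 4.946 / 5.946 ≈ 0.8318

PN ≈ 0.832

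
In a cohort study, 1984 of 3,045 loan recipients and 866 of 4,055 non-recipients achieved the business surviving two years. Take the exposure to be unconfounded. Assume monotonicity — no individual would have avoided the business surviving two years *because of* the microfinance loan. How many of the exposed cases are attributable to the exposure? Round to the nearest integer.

about 1334 cases

p₁ = P(outcome | exposed) = 1984/3045 = 0.65156
p₀ = P(outcome | unexposed) = 866/4055 = 0.21356
PN = (p₁ − p₀)/p₁ = (0.65156 − 0.21356) / 0.65156 ≈ 0.67223.
Attributable cases ≈ PN × (exposed cases) = 0.67223 × 1984 ≈ 1333.70.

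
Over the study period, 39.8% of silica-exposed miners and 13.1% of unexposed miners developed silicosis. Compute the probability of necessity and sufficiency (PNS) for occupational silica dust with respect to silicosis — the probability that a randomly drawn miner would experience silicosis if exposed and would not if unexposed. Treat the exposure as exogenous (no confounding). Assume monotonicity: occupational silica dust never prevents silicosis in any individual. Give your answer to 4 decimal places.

p₁ = 0.398, p₀ = 0.131.
Under exogeneity and monotonicity, PNS = p₁ − p₀.
PNS = 0.398 − 0.131 = 0.267

PNS ≈ 0.2670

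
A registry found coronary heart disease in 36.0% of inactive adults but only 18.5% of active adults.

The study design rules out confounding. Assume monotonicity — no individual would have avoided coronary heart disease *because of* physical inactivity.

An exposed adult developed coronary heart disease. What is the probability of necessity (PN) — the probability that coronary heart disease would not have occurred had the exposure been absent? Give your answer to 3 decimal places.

p₁ = 0.36, p₀ = 0.185.
Under exogeneity and monotonicity, PN = (p₁ − p₀) / p₁.
PN = (0.36 − 0.185) / 0.36 = 0.175 / 0.36 ≈ 0.4861

PN ≈ 0.486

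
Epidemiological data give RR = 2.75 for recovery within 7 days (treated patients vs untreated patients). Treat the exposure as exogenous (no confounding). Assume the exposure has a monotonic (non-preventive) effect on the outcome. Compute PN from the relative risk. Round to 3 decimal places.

Under exogeneity and monotonicity, PN = (RR − 1) / RR = 1 − 1/RR.
PN = (2.75 − 1) / 2.75 = 1.75 / 2.75 ≈ 0.6364

PN ≈ 0.636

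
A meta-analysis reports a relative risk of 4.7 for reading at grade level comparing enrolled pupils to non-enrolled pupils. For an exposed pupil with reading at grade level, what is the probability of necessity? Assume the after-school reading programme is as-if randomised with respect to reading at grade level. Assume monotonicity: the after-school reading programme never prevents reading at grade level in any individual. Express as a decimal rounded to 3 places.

PN ≈ 0.787

Under exogeneity and monotonicity, PN = (RR − 1) / RR = 1 − 1/RR.
PN = (4.7 − 1) / 4.7 = 3.7 / 4.7 ≈ 0.7872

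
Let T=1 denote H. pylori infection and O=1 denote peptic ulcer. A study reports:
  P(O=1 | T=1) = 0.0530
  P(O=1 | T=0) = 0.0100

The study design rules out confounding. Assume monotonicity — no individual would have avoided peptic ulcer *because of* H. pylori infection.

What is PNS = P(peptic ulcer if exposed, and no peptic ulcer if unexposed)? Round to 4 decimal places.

PNS ≈ 0.0430

Let p₁ = 0.053, p₀ = 0.01.
Under exogeneity and monotonicity, PNS = p₁ − p₀.
PNS = 0.053 − 0.01 = 0.043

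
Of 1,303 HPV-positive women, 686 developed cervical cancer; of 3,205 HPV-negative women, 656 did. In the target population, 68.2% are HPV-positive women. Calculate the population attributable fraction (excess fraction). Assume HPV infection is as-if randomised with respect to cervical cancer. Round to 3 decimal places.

p₁ = P(outcome | exposed) = 686/1303 = 0.52648
p₀ = P(outcome | unexposed) = 656/3205 = 0.20468
Overall risk P(Y=1) = π·p₁ + (1−π)·p₀ = 0.682×0.52648 + 0.318×0.20468 = 0.42415.
Under exogeneity, PAF = [P(Y=1) − p₀] / P(Y=1).
PAF = (0.42415 − 0.20468) / 0.42415 ≈ 0.5174

PAF ≈ 0.517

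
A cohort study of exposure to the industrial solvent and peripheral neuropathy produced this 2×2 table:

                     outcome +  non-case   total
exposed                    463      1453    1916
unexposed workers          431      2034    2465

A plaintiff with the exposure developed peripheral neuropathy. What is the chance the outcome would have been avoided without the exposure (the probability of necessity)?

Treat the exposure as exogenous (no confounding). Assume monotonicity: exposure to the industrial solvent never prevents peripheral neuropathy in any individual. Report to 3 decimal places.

PN ≈ 0.276

p₁ = P(outcome | exposed) = 463/1916 = 0.24165
p₀ = P(outcome | unexposed) = 431/2465 = 0.17485
Under exogeneity and monotonicity, PN = (p₁ − p₀) / p₁.
PN = (0.24165 − 0.17485) / 0.24165 = 0.066801 / 0.24165 ≈ 0.2764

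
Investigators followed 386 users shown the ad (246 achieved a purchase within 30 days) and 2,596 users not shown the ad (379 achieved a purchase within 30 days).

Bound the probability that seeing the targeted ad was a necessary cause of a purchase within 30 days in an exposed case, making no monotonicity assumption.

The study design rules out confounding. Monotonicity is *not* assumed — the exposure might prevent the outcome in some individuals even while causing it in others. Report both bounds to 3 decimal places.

0.771 ≤ PN ≤ 1.000

p₁ = P(outcome | exposed) = 246/386 = 0.63731
p₀ = P(outcome | unexposed) = 379/2596 = 0.14599
Under exogeneity alone the bounds on PN are max{0,(p₁−p₀)/p₁} ≤ PN ≤ min{1,(1−p₀)/p₁}.
  lower = (p₁ − p₀)/p₁ = 0.49131 / 0.63731 ≈ 0.7709
  upper = min{1, (1 − p₀)/p₁} = 0.85401 / 0.63731 ≈ 1.3400 → capped at 1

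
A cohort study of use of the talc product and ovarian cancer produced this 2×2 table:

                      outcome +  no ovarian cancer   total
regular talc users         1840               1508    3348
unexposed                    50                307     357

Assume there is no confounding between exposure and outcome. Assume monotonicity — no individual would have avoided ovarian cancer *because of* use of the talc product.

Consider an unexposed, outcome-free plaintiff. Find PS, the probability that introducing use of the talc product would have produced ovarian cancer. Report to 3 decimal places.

PS ≈ 0.476

p₁ = P(outcome | exposed) = 1840/3348 = 0.54958
p₀ = P(outcome | unexposed) = 50/357 = 0.14006
Under exogeneity and monotonicity, PS = (p₁ − p₀)/(1 − p₀).
PS = (0.54958 − 0.14006) / 0.85994 ≈ 0.4762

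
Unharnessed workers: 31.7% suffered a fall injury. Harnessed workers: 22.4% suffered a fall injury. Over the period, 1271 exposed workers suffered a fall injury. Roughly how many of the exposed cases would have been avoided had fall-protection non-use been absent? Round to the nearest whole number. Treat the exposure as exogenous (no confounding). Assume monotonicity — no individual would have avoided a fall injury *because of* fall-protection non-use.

about 373 cases

p₁ = 0.317, p₀ = 0.224.
PN = (p₁ − p₀)/p₁ = (0.317 − 0.224) / 0.317 ≈ 0.29338.
Attributable cases ≈ PN × (exposed cases) = 0.29338 × 1271 ≈ 372.88.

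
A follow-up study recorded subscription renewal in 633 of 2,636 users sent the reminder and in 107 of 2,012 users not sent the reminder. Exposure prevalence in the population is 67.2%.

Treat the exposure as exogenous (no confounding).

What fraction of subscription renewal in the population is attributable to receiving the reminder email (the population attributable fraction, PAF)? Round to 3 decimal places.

p₁ = P(outcome | exposed) = 633/2636 = 0.24014
p₀ = P(outcome | unexposed) = 107/2012 = 0.053181
Overall risk P(Y=1) = π·p₁ + (1−π)·p₀ = 0.672×0.24014 + 0.328×0.053181 = 0.17882.
Under exogeneity, PAF = [P(Y=1) − p₀] / P(Y=1).
PAF = (0.17882 − 0.053181) / 0.17882 ≈ 0.7026

PAF ≈ 0.703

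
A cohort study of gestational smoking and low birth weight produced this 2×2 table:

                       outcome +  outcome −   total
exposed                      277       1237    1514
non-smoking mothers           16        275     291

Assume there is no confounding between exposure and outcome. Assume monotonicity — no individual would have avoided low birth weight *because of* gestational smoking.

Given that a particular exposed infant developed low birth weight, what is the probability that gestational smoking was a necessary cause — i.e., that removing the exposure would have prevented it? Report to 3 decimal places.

p₁ = P(outcome | exposed) = 277/1514 = 0.18296
p₀ = P(outcome | unexposed) = 16/291 = 0.054983
Under exogeneity and monotonicity, PN = (p₁ − p₀) / p₁.
PN = (0.18296 − 0.054983) / 0.18296 = 0.12798 / 0.18296 ≈ 0.6995

PN ≈ 0.699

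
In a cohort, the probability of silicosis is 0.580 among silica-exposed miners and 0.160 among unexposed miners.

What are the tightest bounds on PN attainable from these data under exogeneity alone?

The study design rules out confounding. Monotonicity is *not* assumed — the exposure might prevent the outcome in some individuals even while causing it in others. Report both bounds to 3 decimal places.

0.724 ≤ PN ≤ 1.000

Let p₁ = 0.58, p₀ = 0.16.
Under exogeneity alone the bounds on PN are max{0,(p₁−p₀)/p₁} ≤ PN ≤ min{1,(1−p₀)/p₁}.
  lower = (p₁ − p₀)/p₁ = 0.42 / 0.58 ≈ 0.7241
  upper = min{1, (1 − p₀)/p₁} = 0.84 / 0.58 ≈ 1.4483 → capped at 1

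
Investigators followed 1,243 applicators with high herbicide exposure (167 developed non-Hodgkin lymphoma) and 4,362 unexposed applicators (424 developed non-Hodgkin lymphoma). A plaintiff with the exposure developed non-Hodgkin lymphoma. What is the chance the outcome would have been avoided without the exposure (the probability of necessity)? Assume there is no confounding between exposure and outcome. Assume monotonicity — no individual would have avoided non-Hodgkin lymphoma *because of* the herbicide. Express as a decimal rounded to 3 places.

PN ≈ 0.277

p₁ = P(outcome | exposed) = 167/1243 = 0.13435
p₀ = P(outcome | unexposed) = 424/4362 = 0.097203
Under exogeneity and monotonicity, PN = (p₁ − p₀) / p₁.
PN = (0.13435 − 0.097203) / 0.13435 = 0.037149 / 0.13435 ≈ 0.2765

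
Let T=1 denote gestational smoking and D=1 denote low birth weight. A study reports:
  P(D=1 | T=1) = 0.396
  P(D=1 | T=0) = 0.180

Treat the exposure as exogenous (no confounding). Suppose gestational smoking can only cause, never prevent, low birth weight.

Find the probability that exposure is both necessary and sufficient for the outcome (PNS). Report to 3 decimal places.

PNS ≈ 0.216

Let p₁ = 0.396, p₀ = 0.18.
Under exogeneity and monotonicity, PNS = p₁ − p₀.
PNS = 0.396 − 0.18 = 0.216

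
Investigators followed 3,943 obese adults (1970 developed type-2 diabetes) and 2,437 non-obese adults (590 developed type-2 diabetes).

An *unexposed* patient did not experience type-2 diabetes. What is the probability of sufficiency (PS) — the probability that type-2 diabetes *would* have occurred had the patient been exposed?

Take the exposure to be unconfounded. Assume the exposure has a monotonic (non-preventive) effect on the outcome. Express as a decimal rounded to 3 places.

PS ≈ 0.340

p₁ = P(outcome | exposed) = 1970/3943 = 0.49962
p₀ = P(outcome | unexposed) = 590/2437 = 0.2421
Under exogeneity and monotonicity, PS = (p₁ − p₀) / (1 − p₀).
PS = (0.49962 − 0.2421) / (1 − 0.2421) = 0.25752 / 0.7579 ≈ 0.3398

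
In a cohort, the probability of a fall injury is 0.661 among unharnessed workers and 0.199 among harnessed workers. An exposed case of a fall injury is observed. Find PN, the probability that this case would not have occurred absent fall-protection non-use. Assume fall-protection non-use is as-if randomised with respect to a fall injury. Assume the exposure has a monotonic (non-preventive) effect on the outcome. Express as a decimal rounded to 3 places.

PN ≈ 0.699

Let p₁ = 0.661, p₀ = 0.199.
Under exogeneity and monotonicity, PN = (p₁ − p₀) / p₁.
PN = (0.661 − 0.199) / 0.661 = 0.462 / 0.661 ≈ 0.6989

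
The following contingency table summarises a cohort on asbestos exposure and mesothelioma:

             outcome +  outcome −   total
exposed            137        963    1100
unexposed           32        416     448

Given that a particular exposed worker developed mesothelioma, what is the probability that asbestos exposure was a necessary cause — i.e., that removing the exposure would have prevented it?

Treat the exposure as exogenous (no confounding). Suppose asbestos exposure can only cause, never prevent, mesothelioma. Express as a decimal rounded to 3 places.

p₁ = P(outcome | exposed) = 137/1100 = 0.12455
p₀ = P(outcome | unexposed) = 32/448 = 0.071429
Under exogeneity and monotonicity, PN = (p₁ − p₀) / p₁.
PN = (0.12455 − 0.071429) / 0.12455 = 0.053117 / 0.12455 ≈ 0.4265

PN ≈ 0.426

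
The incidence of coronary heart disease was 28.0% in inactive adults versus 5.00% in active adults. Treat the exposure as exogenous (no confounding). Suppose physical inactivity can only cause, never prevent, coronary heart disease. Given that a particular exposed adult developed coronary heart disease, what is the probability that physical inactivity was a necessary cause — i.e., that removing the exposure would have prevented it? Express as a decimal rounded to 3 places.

PN ≈ 0.821

p₁ = 0.28, p₀ = 0.05.
Under exogeneity and monotonicity, PN = (p₁ − p₀) / p₁.
PN = (0.28 − 0.05) / 0.28 = 0.23 / 0.28 ≈ 0.8214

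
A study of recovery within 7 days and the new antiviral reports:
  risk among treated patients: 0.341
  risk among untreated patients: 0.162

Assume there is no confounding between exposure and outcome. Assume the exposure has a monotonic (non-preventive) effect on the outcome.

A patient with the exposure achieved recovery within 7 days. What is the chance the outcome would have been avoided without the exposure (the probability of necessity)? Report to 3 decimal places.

Let p₁ = 0.341, p₀ = 0.162.
Under exogeneity and monotonicity, PN = (p₁ − p₀) / p₁.
PN = (0.341 − 0.162) / 0.341 = 0.179 / 0.341 ≈ 0.5249

PN ≈ 0.525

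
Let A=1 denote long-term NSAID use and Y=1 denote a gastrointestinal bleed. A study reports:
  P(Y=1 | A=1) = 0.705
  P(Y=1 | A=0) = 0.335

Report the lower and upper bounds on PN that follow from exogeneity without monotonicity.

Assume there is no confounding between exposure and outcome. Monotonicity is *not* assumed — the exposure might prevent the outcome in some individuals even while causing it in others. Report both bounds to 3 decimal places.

Let p₁ = 0.705, p₀ = 0.335.
Under exogeneity alone the bounds on PN are max{0,(p₁−p₀)/p₁} ≤ PN ≤ min{1,(1−p₀)/p₁}.
  lower = (p₁ − p₀)/p₁ = 0.37 / 0.705 ≈ 0.5248
  upper = min{1, (1 − p₀)/p₁} = 0.665 / 0.705 ≈ 0.9433

0.525 ≤ PN ≤ 0.943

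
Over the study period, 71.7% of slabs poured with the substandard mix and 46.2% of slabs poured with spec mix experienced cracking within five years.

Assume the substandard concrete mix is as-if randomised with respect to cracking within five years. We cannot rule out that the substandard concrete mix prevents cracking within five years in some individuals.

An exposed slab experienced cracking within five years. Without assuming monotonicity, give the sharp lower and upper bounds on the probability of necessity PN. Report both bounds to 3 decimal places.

p₁ = 0.717, p₀ = 0.462.
Under exogeneity alone the bounds on PN are max{0,(p₁−p₀)/p₁} ≤ PN ≤ min{1,(1−p₀)/p₁}.
  lower = (p₁ − p₀)/p₁ = 0.255 / 0.717 ≈ 0.3556
  upper = min{1, (1 − p₀)/p₁} = 0.538 / 0.717 ≈ 0.7503

0.356 ≤ PN ≤ 0.750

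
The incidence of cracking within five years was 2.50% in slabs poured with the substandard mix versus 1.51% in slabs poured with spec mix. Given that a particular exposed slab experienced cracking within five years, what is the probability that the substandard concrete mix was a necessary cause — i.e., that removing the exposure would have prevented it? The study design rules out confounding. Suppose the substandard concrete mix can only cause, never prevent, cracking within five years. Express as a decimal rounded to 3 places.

PN ≈ 0.396

p₁ = 0.025, p₀ = 0.0151.
Under exogeneity and monotonicity, PN = (p₁ − p₀) / p₁.
PN = (0.025 − 0.0151) / 0.025 = 0.0099 / 0.025 ≈ 0.3960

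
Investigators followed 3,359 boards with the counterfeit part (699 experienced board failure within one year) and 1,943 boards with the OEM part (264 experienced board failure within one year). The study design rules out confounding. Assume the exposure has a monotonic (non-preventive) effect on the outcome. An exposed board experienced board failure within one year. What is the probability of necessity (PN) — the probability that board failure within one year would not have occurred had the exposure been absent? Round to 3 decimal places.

p₁ = P(outcome | exposed) = 699/3359 = 0.2081
p₀ = P(outcome | unexposed) = 264/1943 = 0.13587
Under exogeneity and monotonicity, PN = (p₁ − p₀) / p₁.
PN = (0.2081 − 0.13587) / 0.2081 = 0.072225 / 0.2081 ≈ 0.3471

PN ≈ 0.347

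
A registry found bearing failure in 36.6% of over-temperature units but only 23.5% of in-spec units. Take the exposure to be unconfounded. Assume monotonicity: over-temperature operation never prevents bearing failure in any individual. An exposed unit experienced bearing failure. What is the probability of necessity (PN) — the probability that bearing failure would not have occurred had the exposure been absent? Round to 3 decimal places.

p₁ = 0.366, p₀ = 0.235.
Under exogeneity and monotonicity, PN = (p₁ − p₀) / p₁.
PN = (0.366 − 0.235) / 0.366 = 0.131 / 0.366 ≈ 0.3579

PN ≈ 0.358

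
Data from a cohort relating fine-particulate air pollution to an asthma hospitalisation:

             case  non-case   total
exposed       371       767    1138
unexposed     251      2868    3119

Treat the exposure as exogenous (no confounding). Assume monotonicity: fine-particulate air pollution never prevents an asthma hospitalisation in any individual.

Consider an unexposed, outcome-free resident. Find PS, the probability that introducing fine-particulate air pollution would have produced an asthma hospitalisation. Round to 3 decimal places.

PS ≈ 0.267

p₁ = P(outcome | exposed) = 371/1138 = 0.32601
p₀ = P(outcome | unexposed) = 251/3119 = 0.080475
Under exogeneity and monotonicity, PS = (p₁ − p₀)/(1 − p₀).
PS = (0.32601 − 0.080475) / 0.91953 ≈ 0.2670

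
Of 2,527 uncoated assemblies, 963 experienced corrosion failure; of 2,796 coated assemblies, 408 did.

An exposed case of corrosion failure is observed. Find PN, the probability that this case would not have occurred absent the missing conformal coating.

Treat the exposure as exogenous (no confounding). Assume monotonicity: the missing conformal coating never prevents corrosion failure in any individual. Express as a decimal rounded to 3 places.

p₁ = P(outcome | exposed) = 963/2527 = 0.38108
p₀ = P(outcome | unexposed) = 408/2796 = 0.14592
Under exogeneity and monotonicity, PN = (p₁ − p₀) / p₁.
PN = (0.38108 − 0.14592) / 0.38108 = 0.23516 / 0.38108 ≈ 0.6171

PN ≈ 0.617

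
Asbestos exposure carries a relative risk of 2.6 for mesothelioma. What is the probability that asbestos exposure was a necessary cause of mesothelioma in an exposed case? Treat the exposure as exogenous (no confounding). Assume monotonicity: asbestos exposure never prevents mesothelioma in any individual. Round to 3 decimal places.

PN ≈ 0.615

Under exogeneity and monotonicity, PN = (RR − 1) / RR = 1 − 1/RR.
PN = (2.6 − 1) / 2.6 = 1.6 / 2.6 ≈ 0.6154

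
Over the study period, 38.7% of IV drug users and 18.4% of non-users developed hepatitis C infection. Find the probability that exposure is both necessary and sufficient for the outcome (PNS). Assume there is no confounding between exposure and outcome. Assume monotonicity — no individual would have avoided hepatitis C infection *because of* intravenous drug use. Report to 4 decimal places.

PNS ≈ 0.2030

p₁ = 0.387, p₀ = 0.184.
Under exogeneity and monotonicity, PNS = p₁ − p₀.
PNS = 0.387 − 0.184 = 0.203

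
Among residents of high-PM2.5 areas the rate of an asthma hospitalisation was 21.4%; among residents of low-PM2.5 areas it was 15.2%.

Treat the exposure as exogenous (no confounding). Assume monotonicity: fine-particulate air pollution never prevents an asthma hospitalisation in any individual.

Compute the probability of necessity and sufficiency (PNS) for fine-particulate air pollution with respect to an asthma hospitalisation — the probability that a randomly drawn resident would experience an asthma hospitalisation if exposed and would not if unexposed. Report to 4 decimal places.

p₁ = 0.214, p₀ = 0.152.
Under exogeneity and monotonicity, PNS = p₁ − p₀.
PNS = 0.214 − 0.152 = 0.062

PNS ≈ 0.0620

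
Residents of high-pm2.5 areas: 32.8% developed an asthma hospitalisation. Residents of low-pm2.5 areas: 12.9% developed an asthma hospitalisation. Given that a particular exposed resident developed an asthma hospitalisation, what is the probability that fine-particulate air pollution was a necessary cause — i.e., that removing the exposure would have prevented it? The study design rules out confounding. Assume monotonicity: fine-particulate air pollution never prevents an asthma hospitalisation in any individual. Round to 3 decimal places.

PN ≈ 0.607

p₁ = 0.328, p₀ = 0.129.
Under exogeneity and monotonicity, PN = (p₁ − p₀) / p₁.
PN = (0.328 − 0.129) / 0.328 = 0.199 / 0.328 ≈ 0.6067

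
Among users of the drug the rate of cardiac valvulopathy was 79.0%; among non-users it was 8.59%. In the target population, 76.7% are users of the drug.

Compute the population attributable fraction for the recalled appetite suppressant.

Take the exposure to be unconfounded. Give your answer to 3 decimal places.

p₁ = 0.79, p₀ = 0.0859.
Overall risk P(Y=1) = π·p₁ + (1−π)·p₀ = 0.767×0.79 + 0.233×0.0859 = 0.62594.
Under exogeneity, PAF = [P(Y=1) − p₀] / P(Y=1).
PAF = (0.62594 − 0.0859) / 0.62594 ≈ 0.8628

PAF ≈ 0.863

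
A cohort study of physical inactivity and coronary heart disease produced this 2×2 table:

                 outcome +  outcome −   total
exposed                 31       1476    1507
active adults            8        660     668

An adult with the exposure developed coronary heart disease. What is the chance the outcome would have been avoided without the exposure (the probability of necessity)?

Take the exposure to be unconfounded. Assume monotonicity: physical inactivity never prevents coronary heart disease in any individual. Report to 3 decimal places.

p₁ = P(outcome | exposed) = 31/1507 = 0.020571
p₀ = P(outcome | unexposed) = 8/668 = 0.011976
Under exogeneity and monotonicity, PN = (p₁ − p₀)/p₁.
PN = (0.020571 − 0.011976) / 0.020571 ≈ 0.4178

PN ≈ 0.418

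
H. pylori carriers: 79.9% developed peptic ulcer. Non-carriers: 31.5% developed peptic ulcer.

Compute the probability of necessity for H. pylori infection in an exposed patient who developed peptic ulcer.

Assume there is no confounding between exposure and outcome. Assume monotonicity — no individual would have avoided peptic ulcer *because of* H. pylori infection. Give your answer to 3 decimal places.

PN ≈ 0.606

p₁ = 0.799, p₀ = 0.315.
Under exogeneity and monotonicity, PN = (p₁ − p₀) / p₁.
PN = (0.799 − 0.315) / 0.799 = 0.484 / 0.799 ≈ 0.6058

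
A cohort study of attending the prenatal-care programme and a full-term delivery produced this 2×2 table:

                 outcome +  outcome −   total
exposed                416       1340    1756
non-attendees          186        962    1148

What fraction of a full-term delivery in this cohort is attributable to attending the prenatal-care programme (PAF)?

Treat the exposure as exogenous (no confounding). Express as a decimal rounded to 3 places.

p₁ = P(outcome | exposed) = 416/1756 = 0.2369
p₀ = P(outcome | unexposed) = 186/1148 = 0.16202
Exposure prevalence π = 1756/2904 = 0.60468; overall risk P(Y=1) = 0.2073.
Under exogeneity, PAF = [P(Y=1) − p₀]/P(Y=1).
PAF = (0.2073 − 0.16202) / 0.2073 ≈ 0.2184

PAF ≈ 0.218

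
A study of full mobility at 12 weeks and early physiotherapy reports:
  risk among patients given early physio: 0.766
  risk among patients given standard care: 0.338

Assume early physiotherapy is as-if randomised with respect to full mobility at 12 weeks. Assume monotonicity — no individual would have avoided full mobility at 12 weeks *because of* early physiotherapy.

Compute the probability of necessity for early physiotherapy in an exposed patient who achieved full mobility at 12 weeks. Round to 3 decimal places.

Let p₁ = 0.766, p₀ = 0.338.
Under exogeneity and monotonicity, PN = (p₁ − p₀) / p₁.
PN = (0.766 − 0.338) / 0.766 = 0.428 / 0.766 ≈ 0.5587

PN ≈ 0.559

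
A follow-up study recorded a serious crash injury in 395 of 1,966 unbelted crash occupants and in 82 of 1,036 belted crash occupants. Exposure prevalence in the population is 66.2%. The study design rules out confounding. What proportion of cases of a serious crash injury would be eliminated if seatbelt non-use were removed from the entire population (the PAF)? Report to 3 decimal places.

p₁ = P(outcome | exposed) = 395/1966 = 0.20092
p₀ = P(outcome | unexposed) = 82/1036 = 0.079151
Overall risk P(Y=1) = π·p₁ + (1−π)·p₀ = 0.662×0.20092 + 0.338×0.079151 = 0.15976.
Under exogeneity, PAF = [P(Y=1) − p₀] / P(Y=1).
PAF = (0.15976 − 0.079151) / 0.15976 ≈ 0.5046

PAF ≈ 0.505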